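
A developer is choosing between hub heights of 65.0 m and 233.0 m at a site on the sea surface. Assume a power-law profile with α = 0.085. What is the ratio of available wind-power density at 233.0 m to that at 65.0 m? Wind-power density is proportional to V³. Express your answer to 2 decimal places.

1.38

Speed ratio: V_B/V_A = (z_B/z_A)^α = (233.0/65.0)^0.085 = (3.5846)^0.085 = 1.11462
Power-density ratio: P_B/P_A = (V_B/V_A)³ = (1.11462)³ = 1.38479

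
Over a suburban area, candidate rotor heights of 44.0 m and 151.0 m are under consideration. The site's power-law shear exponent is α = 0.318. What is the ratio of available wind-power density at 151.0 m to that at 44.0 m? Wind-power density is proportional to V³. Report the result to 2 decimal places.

Speed ratio: V_B/V_A = (z_B/z_A)^α = (151.0/44.0)^0.318 = (3.4318)^0.318 = 1.48012
Power-density ratio: P_B/P_A = (V_B/V_A)³ = (1.48012)³ = 3.24258

3.24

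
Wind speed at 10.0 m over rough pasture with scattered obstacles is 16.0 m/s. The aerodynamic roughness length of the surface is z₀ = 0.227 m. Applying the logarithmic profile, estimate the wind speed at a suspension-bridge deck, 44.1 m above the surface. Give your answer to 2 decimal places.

Log law: V(z) ∝ ln(z/z₀), so V₂/V₁ = ln(z₂/z₀) / ln(z₁/z₀).
ln(44.1/0.227) = 5.2693, ln(10.0/0.227) = 3.7854
V₂ = 16.0 × 5.2693/3.7854 = 16.0 × 1.3920 = 22.2720 m/s

22.27 m/s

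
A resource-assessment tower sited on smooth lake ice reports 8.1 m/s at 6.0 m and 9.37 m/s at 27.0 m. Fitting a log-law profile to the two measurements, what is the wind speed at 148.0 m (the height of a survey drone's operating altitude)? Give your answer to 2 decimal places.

Log law: V ∝ ln(z/z₀). From the pair, with r = V₁/V₂ = 0.86446,
ln z₀ = (ln z₁ − r·ln z₂)/(1 − r) = (1.7918 − 0.86446×3.2958)/0.13554 = -7.8012 → z₀ = 0.0004093 m
V₃ = V₁ · ln(z₃/z₀)/ln(z₁/z₀) = 8.1 × 12.7984/9.5929 = 10.8066 m/s

10.81 m/s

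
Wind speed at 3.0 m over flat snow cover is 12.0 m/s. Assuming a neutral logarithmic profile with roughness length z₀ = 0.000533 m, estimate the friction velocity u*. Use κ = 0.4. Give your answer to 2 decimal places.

u* ≈ 0.56 m/s

Log law: V(z) = (u*/κ) · ln(z/z₀) ⇒ u* = κ · V / ln(z/z₀)
u* = 0.4 × 12.0 / ln(3.0/0.000533) = 0.4 × 12.0 / 8.6356
   = 4.8000 / 8.6356 = 0.5558 m/s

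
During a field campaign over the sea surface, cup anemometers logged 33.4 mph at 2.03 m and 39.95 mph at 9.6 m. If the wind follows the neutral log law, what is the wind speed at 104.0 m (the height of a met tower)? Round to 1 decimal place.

Log law: V ∝ ln(z/z₀). From the pair, with r = V₁/V₂ = 0.83605,
ln z₀ = (ln z₁ − r·ln z₂)/(1 − r) = (0.7080 − 0.83605×2.2618)/0.16395 = -7.2148 → z₀ = 0.0007356 m
V₃ = V₁ · ln(z₃/z₀)/ln(z₁/z₀) = 33.4 × 11.8592/7.9228 = 49.9944 mph

50.0 mph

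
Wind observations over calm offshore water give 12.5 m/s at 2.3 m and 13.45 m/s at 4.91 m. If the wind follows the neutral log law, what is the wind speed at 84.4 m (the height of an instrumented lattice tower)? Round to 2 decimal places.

17.01 m/s

Log law: V ∝ ln(z/z₀). From the pair, with r = V₁/V₂ = 0.92937,
ln z₀ = (ln z₁ − r·ln z₂)/(1 − r) = (0.8329 − 0.92937×1.5913)/0.07063 = -9.1456 → z₀ = 0.0001067 m
V₃ = V₁ · ln(z₃/z₀)/ln(z₁/z₀) = 12.5 × 13.5811/9.9785 = 17.0130 m/s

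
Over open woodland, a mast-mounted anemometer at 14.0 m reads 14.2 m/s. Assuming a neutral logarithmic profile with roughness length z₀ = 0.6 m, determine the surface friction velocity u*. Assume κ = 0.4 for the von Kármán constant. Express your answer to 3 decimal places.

Log law: V(z) = (u*/κ) · ln(z/z₀) ⇒ u* = κ · V / ln(z/z₀)
u* = 0.4 × 14.2 / ln(14.0/0.6) = 0.4 × 14.2 / 3.1499
   = 5.6800 / 3.1499 = 1.8032 m/s

u* ≈ 1.803 m/s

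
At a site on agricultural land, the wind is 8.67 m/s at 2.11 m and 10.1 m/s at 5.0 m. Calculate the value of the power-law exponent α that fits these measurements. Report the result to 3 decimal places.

Power law: V₂/V₁ = (z₂/z₁)^α ⇒ α = ln(V₂/V₁) / ln(z₂/z₁)
α = ln(10.1/8.67) / ln(5.0/2.11) = ln(1.1649) / ln(2.3697)
  = 0.15267 / 0.86275 = 0.17695

α ≈ 0.177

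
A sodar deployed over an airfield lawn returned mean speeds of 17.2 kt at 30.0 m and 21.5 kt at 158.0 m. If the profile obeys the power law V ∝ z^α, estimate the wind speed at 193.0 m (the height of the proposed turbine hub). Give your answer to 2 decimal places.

First find α: α = ln(V₂/V₁)/ln(z₂/z₁) = ln(21.5/17.2)/ln(158.0/30.0) = 0.22314/1.66140 = 0.1343
Extrapolate from 158.0 m to 193.0 m: V₃ = 21.5 × (193.0/158.0)^0.1343 = 21.5 × 1.0272 = 22.0856 kt

22.09 kt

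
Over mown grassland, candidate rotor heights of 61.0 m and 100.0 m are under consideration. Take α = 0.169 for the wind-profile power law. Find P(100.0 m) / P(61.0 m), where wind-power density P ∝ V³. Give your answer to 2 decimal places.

Speed ratio: V_B/V_A = (z_B/z_A)^α = (100.0/61.0)^0.169 = (1.6393)^0.169 = 1.08712
Power-density ratio: P_B/P_A = (V_B/V_A)³ = (1.08712)³ = 1.28481

1.28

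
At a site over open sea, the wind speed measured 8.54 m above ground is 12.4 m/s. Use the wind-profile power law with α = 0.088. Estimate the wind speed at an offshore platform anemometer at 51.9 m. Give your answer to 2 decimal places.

Power-law profile: V₂ = V₁ · (z₂/z₁)^α
V₂ = 12.4 × (51.9/8.54)^0.088 = 12.4 × (6.0773)^0.088
    = 12.4 × 1.1721 = 14.5341 m/s

14.53 m/s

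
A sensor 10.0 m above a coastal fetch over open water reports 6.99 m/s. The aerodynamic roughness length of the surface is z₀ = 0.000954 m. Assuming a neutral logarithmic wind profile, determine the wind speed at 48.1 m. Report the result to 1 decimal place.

Log law: V(z) ∝ ln(z/z₀), so V₂/V₁ = ln(z₂/z₀) / ln(z₁/z₀).
ln(48.1/0.000954) = 10.8281, ln(10.0/0.000954) = 9.2574
V₂ = 6.99 × 10.8281/9.2574 = 6.99 × 1.1697 = 8.1760 m/s

8.2 m/s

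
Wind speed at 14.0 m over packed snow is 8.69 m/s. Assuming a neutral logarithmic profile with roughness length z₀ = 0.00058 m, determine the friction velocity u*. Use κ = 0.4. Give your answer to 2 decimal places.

u* ≈ 0.34 m/s

Log law: V(z) = (u*/κ) · ln(z/z₀) ⇒ u* = κ · V / ln(z/z₀)
u* = 0.4 × 8.69 / ln(14.0/0.00058) = 0.4 × 8.69 / 10.0915
   = 3.4760 / 10.0915 = 0.3444 m/s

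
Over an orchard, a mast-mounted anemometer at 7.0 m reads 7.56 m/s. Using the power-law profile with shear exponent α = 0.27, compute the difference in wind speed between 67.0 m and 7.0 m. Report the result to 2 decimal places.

6.35 m/s

Power law: V₂ = V₁ · (z₂/z₁)^α = 7.56 × (9.5714)^0.27 = 13.9119 m/s
ΔV = 13.9119 − 7.56 = 6.3519 m/s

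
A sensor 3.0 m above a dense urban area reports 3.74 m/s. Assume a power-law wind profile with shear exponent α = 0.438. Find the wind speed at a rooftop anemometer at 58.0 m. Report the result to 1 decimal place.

13.7 m/s

Power-law profile: V₂ = V₁ · (z₂/z₁)^α
V₂ = 3.74 × (58.0/3.0)^0.438 = 3.74 × (19.3333)^0.438
    = 3.74 × 3.6593 = 13.6859 m/s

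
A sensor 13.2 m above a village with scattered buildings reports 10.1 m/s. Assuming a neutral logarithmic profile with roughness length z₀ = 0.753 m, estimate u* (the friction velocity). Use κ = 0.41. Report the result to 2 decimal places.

Log law: V(z) = (u*/κ) · ln(z/z₀) ⇒ u* = κ · V / ln(z/z₀)
u* = 0.41 × 10.1 / ln(13.2/0.753) = 0.41 × 10.1 / 2.8639
   = 4.1410 / 2.8639 = 1.4459 m/s

u* ≈ 1.45 m/s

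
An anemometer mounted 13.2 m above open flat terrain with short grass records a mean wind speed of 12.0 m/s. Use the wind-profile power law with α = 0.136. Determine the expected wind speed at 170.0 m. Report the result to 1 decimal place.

17.0 m/s

Power-law profile: V₂ = V₁ · (z₂/z₁)^α
V₂ = 12.0 × (170.0/13.2)^0.136 = 12.0 × (12.8788)^0.136
    = 12.0 × 1.4156 = 16.9873 m/s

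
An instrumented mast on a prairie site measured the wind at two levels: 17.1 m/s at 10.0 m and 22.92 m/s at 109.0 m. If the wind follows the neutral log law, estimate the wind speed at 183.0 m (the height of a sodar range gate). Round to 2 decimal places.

Log law: V ∝ ln(z/z₀). From the pair, with r = V₁/V₂ = 0.74607,
ln z₀ = (ln z₁ − r·ln z₂)/(1 − r) = (2.3026 − 0.74607×4.6913)/0.25393 = -4.7159 → z₀ = 0.008951 m
V₃ = V₁ · ln(z₃/z₀)/ln(z₁/z₀) = 17.1 × 9.9254/7.0185 = 24.1824 m/s

24.18 m/s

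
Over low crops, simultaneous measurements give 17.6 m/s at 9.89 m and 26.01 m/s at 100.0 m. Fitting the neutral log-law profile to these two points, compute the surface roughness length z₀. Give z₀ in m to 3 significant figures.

Log law: V(z) ∝ ln(z/z₀). With r = V₁/V₂ = 17.6/26.01 = 0.67666,
r · ln(z₂/z₀) = ln(z₁/z₀) ⇒ ln z₀ = (ln z₁ − r·ln z₂)/(1 − r)
ln z₀ = (2.29152 − 0.67666×4.60517) / 0.32334 = -2.5504
z₀ = exp(-2.5504) = 0.07805 m

z₀ ≈ 0.0781 m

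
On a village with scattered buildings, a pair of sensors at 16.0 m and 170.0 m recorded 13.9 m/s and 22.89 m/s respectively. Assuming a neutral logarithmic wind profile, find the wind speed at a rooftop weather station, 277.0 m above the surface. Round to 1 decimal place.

Log law: V ∝ ln(z/z₀). From the pair, with r = V₁/V₂ = 0.60725,
ln z₀ = (ln z₁ − r·ln z₂)/(1 − r) = (2.7726 − 0.60725×5.1358)/0.39275 = -0.8813 → z₀ = 0.4142 m
V₃ = V₁ · ln(z₃/z₀)/ln(z₁/z₀) = 13.9 × 6.5053/3.6539 = 24.7473 m/s

24.7 m/s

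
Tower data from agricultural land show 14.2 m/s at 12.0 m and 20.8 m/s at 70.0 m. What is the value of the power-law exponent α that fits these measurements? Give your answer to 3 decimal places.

Power law: V₂/V₁ = (z₂/z₁)^α ⇒ α = ln(V₂/V₁) / ln(z₂/z₁)
α = ln(20.8/14.2) / ln(70.0/12.0) = ln(1.4648) / ln(5.8333)
  = 0.38171 / 1.76359 = 0.21644

α ≈ 0.216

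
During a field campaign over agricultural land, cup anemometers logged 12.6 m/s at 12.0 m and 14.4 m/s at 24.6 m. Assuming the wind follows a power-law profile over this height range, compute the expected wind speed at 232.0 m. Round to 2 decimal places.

First find α: α = ln(V₂/V₁)/ln(z₂/z₁) = ln(14.4/12.6)/ln(24.6/12.0) = 0.13353/0.71784 = 0.1860
Extrapolate from 24.6 m to 232.0 m: V₃ = 14.4 × (232.0/24.6)^0.1860 = 14.4 × 1.5180 = 21.8599 m/s

21.86 m/s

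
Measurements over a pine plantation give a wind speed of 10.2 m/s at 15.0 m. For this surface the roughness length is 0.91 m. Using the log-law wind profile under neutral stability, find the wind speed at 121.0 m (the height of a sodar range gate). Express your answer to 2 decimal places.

17.80 m/s

Log law: V(z) ∝ ln(z/z₀), so V₂/V₁ = ln(z₂/z₀) / ln(z₁/z₀).
ln(121.0/0.91) = 4.8901, ln(15.0/0.91) = 2.8024
V₂ = 10.2 × 4.8901/2.8024 = 10.2 × 1.7450 = 17.7989 m/s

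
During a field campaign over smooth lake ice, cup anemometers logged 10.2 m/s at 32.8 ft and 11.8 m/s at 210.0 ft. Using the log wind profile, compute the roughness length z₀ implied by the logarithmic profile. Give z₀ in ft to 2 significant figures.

z₀ ≈ 0.00024 ft

Log law: V(z) ∝ ln(z/z₀). With r = V₁/V₂ = 10.2/11.8 = 0.86441,
r · ln(z₂/z₀) = ln(z₁/z₀) ⇒ ln z₀ = (ln z₁ − r·ln z₂)/(1 − r)
ln z₀ = (3.49043 − 0.86441×5.34711) / 0.13559 = -8.3459
z₀ = exp(-8.3459) = 0.0002374 ft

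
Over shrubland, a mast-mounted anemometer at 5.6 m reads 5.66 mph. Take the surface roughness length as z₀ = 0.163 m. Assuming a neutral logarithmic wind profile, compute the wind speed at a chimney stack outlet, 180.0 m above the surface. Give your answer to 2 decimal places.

Log law: V(z) ∝ ln(z/z₀), so V₂/V₁ = ln(z₂/z₀) / ln(z₁/z₀).
ln(180.0/0.163) = 7.0070, ln(5.6/0.163) = 3.5368
V₂ = 5.66 × 7.0070/3.5368 = 5.66 × 1.9812 = 11.2134 mph

11.21 mph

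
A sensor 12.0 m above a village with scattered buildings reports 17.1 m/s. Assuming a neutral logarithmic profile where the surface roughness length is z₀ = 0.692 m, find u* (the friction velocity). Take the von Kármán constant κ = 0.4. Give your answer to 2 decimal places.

u* ≈ 2.40 m/s

Log law: V(z) = (u*/κ) · ln(z/z₀) ⇒ u* = κ · V / ln(z/z₀)
u* = 0.4 × 17.1 / ln(12.0/0.692) = 0.4 × 17.1 / 2.8531
   = 6.8400 / 2.8531 = 2.3974 m/s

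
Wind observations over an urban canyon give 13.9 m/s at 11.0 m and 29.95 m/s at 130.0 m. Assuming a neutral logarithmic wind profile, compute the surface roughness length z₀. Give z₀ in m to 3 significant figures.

z₀ ≈ 1.30 m

Log law: V(z) ∝ ln(z/z₀). With r = V₁/V₂ = 13.9/29.95 = 0.46411,
r · ln(z₂/z₀) = ln(z₁/z₀) ⇒ ln z₀ = (ln z₁ − r·ln z₂)/(1 − r)
ln z₀ = (2.39790 − 0.46411×4.86753) / 0.53589 = 0.2591
z₀ = exp(0.2591) = 1.296 m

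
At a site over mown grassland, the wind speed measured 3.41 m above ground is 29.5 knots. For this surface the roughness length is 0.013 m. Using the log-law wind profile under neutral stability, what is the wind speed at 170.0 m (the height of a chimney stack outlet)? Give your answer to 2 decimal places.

50.21 knots

Log law: V(z) ∝ ln(z/z₀), so V₂/V₁ = ln(z₂/z₀) / ln(z₁/z₀).
ln(170.0/0.013) = 9.4786, ln(3.41/0.013) = 5.5695
V₂ = 29.5 × 9.4786/5.5695 = 29.5 × 1.7019 = 50.2052 knots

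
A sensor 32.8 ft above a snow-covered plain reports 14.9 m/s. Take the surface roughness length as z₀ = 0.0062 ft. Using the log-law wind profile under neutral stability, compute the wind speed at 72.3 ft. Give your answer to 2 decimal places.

16.27 m/s

Log law: V(z) ∝ ln(z/z₀), so V₂/V₁ = ln(z₂/z₀) / ln(z₁/z₀).
ln(72.3/0.0062) = 9.3640, ln(32.8/0.0062) = 8.5736
V₂ = 14.9 × 9.3640/8.5736 = 14.9 × 1.0922 = 16.2736 m/s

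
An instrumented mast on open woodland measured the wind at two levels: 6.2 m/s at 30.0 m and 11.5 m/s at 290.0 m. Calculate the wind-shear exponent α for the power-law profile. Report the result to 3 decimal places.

Power law: V₂/V₁ = (z₂/z₁)^α ⇒ α = ln(V₂/V₁) / ln(z₂/z₁)
α = ln(11.5/6.2) / ln(290.0/30.0) = ln(1.8548) / ln(9.6667)
  = 0.61780 / 2.26868 = 0.27232

α ≈ 0.272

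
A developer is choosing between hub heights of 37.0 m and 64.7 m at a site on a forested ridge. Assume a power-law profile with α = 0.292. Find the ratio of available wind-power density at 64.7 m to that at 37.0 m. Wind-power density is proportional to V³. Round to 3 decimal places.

Speed ratio: V_B/V_A = (z_B/z_A)^α = (64.7/37.0)^0.292 = (1.7486)^0.292 = 1.17725
Power-density ratio: P_B/P_A = (V_B/V_A)³ = (1.17725)³ = 1.63158

1.632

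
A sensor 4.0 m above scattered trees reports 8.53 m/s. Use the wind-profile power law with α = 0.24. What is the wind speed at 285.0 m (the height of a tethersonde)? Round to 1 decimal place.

Power-law profile: V₂ = V₁ · (z₂/z₁)^α
V₂ = 8.53 × (285.0/4.0)^0.24 = 8.53 × (71.2500)^0.24
    = 8.53 × 2.7840 = 23.7475 m/s

23.7 m/s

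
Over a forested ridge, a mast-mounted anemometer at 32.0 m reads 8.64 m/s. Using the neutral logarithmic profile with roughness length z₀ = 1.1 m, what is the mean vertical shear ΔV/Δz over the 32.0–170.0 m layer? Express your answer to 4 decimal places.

Log law: V₂ = V₁ · ln(z₂/z₀)/ln(z₁/z₀) = 8.64 × 5.0405/3.3704 = 12.9212 m/s
ΔV/Δz = (12.9212 − 8.64)/(170.0 − 32.0) = 4.2812/138.0000 = 0.03102 m/s/m

0.0310 m/s/m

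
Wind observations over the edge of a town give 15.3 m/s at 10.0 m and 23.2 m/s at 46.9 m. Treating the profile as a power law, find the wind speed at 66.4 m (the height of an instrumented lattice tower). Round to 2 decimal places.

25.48 m/s

First find α: α = ln(V₂/V₁)/ln(z₂/z₁) = ln(23.2/15.3)/ln(46.9/10.0) = 0.41630/1.54543 = 0.2694
Extrapolate from 46.9 m to 66.4 m: V₃ = 23.2 × (66.4/46.9)^0.2694 = 23.2 × 1.0982 = 25.4778 m/s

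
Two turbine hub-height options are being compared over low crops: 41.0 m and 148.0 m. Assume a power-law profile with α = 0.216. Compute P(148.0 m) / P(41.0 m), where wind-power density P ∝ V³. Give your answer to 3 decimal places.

2.297

Speed ratio: V_B/V_A = (z_B/z_A)^α = (148.0/41.0)^0.216 = (3.6098)^0.216 = 1.31952
Power-density ratio: P_B/P_A = (V_B/V_A)³ = (1.31952)³ = 2.29745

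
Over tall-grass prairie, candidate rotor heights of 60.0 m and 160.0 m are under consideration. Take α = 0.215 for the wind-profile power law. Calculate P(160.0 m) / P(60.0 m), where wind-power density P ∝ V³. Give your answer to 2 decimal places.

1.88

Speed ratio: V_B/V_A = (z_B/z_A)^α = (160.0/60.0)^0.215 = (2.6667)^0.215 = 1.23476
Power-density ratio: P_B/P_A = (V_B/V_A)³ = (1.23476)³ = 1.88256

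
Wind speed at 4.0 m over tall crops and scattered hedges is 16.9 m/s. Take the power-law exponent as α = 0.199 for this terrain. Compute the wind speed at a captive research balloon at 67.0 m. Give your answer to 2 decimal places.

Power-law profile: V₂ = V₁ · (z₂/z₁)^α
V₂ = 16.9 × (67.0/4.0)^0.199 = 16.9 × (16.7500)^0.199
    = 16.9 × 1.7522 = 29.6119 m/s

29.61 m/s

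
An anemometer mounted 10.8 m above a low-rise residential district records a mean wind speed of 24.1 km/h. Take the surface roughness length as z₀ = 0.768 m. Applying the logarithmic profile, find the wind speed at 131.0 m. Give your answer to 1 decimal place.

46.9 km/h

Log law: V(z) ∝ ln(z/z₀), so V₂/V₁ = ln(z₂/z₀) / ln(z₁/z₀).
ln(131.0/0.768) = 5.1392, ln(10.8/0.768) = 2.6435
V₂ = 24.1 × 5.1392/2.6435 = 24.1 × 1.9441 = 46.8520 km/h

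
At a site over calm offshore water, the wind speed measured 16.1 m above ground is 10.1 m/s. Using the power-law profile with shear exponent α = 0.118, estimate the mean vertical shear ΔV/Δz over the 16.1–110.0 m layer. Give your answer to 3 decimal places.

Power law: V₂ = V₁ · (z₂/z₁)^α = 10.1 × (6.8323)^0.118 = 12.6707 m/s
ΔV/Δz = (12.6707 − 10.1)/(110.0 − 16.1) = 2.5707/93.9000 = 0.02738 m/s/m

0.027 m/s/m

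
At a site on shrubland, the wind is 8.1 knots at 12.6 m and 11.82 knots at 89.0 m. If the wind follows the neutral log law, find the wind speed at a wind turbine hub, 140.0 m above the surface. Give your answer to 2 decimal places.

12.68 knots

Log law: V ∝ ln(z/z₀). From the pair, with r = V₁/V₂ = 0.68528,
ln z₀ = (ln z₁ − r·ln z₂)/(1 − r) = (2.5337 − 0.68528×4.4886)/0.31472 = -1.7230 → z₀ = 0.1785 m
V₃ = V₁ · ln(z₃/z₀)/ln(z₁/z₀) = 8.1 × 6.6647/4.2567 = 12.6820 knots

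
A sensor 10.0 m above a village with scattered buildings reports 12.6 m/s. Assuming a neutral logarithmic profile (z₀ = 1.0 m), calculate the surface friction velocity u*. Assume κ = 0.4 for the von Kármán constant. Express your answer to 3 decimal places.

Log law: V(z) = (u*/κ) · ln(z/z₀) ⇒ u* = κ · V / ln(z/z₀)
u* = 0.4 × 12.6 / ln(10.0/1.0) = 0.4 × 12.6 / 2.3026
   = 5.0400 / 2.3026 = 2.1888 m/s

u* ≈ 2.189 m/s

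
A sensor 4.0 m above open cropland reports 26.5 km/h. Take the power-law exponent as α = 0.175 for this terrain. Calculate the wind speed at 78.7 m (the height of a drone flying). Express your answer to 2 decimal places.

Power-law profile: V₂ = V₁ · (z₂/z₁)^α
V₂ = 26.5 × (78.7/4.0)^0.175 = 26.5 × (19.6750)^0.175
    = 26.5 × 1.6844 = 44.6356 km/h

44.64 km/h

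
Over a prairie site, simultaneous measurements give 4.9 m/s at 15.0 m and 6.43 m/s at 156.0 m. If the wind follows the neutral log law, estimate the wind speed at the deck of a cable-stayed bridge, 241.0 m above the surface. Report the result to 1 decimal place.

Log law: V ∝ ln(z/z₀). From the pair, with r = V₁/V₂ = 0.76205,
ln z₀ = (ln z₁ − r·ln z₂)/(1 − r) = (2.7081 − 0.76205×5.0499)/0.23795 = -4.7919 → z₀ = 0.008297 m
V₃ = V₁ · ln(z₃/z₀)/ln(z₁/z₀) = 4.9 × 10.2766/7.4999 = 6.7142 m/s

6.7 m/s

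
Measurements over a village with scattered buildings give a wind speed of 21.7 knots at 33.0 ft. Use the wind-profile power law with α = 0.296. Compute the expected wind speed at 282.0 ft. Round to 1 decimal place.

40.9 knots

Power-law profile: V₂ = V₁ · (z₂/z₁)^α
V₂ = 21.7 × (282.0/33.0)^0.296 = 21.7 × (8.5455)^0.296
    = 21.7 × 1.8871 = 40.9499 knots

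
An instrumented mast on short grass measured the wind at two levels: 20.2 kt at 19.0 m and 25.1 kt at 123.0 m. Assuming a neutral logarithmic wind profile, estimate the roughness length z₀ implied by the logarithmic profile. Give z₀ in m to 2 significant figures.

Log law: V(z) ∝ ln(z/z₀). With r = V₁/V₂ = 20.2/25.1 = 0.80478,
r · ln(z₂/z₀) = ln(z₁/z₀) ⇒ ln z₀ = (ln z₁ − r·ln z₂)/(1 − r)
ln z₀ = (2.94444 − 0.80478×4.81218) / 0.19522 = -4.7552
z₀ = exp(-4.7552) = 0.008606 m

z₀ ≈ 0.0086 m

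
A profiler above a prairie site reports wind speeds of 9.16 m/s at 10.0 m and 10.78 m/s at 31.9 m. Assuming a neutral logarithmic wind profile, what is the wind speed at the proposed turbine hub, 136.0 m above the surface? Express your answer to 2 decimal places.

12.81 m/s

Log law: V ∝ ln(z/z₀). From the pair, with r = V₁/V₂ = 0.84972,
ln z₀ = (ln z₁ − r·ln z₂)/(1 − r) = (2.3026 − 0.84972×3.4626)/0.15028 = -4.2565 → z₀ = 0.01417 m
V₃ = V₁ · ln(z₃/z₀)/ln(z₁/z₀) = 9.16 × 9.1692/6.5591 = 12.8050 m/s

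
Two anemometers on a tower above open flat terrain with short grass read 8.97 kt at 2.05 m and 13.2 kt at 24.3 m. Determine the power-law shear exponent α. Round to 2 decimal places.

Power law: V₂/V₁ = (z₂/z₁)^α ⇒ α = ln(V₂/V₁) / ln(z₂/z₁)
α = ln(13.2/8.97) / ln(24.3/2.05) = ln(1.4716) / ln(11.8537)
  = 0.38633 / 2.47264 = 0.15624

α ≈ 0.16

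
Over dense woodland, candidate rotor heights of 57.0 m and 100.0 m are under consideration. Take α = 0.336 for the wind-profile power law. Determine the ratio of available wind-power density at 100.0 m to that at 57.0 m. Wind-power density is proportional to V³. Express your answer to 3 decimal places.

Speed ratio: V_B/V_A = (z_B/z_A)^α = (100.0/57.0)^0.336 = (1.7544)^0.336 = 1.20789
Power-density ratio: P_B/P_A = (V_B/V_A)³ = (1.20789)³ = 1.76229

1.762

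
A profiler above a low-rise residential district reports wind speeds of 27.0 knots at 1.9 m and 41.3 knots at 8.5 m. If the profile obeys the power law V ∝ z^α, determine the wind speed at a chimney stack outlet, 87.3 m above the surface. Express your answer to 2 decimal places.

First find α: α = ln(V₂/V₁)/ln(z₂/z₁) = ln(41.3/27.0)/ln(8.5/1.9) = 0.42503/1.49821 = 0.2837
Extrapolate from 8.5 m to 87.3 m: V₃ = 41.3 × (87.3/8.5)^0.2837 = 41.3 × 1.9363 = 79.9702 knots

79.97 knots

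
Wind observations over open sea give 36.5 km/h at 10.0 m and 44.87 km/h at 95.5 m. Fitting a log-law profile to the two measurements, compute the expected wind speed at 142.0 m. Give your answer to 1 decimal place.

46.3 km/h

Log law: V ∝ ln(z/z₀). From the pair, with r = V₁/V₂ = 0.81346,
ln z₀ = (ln z₁ − r·ln z₂)/(1 − r) = (2.3026 − 0.81346×4.5591)/0.18654 = -7.5378 → z₀ = 0.0005326 m
V₃ = V₁ · ln(z₃/z₀)/ln(z₁/z₀) = 36.5 × 12.4936/9.8404 = 46.3414 km/h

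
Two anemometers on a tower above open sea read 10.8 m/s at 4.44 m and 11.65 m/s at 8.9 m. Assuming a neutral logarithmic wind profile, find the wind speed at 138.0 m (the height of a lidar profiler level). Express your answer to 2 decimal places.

Log law: V ∝ ln(z/z₀). From the pair, with r = V₁/V₂ = 0.92704,
ln z₀ = (ln z₁ − r·ln z₂)/(1 − r) = (1.4907 − 0.92704×2.1861)/0.07296 = -7.3450 → z₀ = 0.0006458 m
V₃ = V₁ · ln(z₃/z₀)/ln(z₁/z₀) = 10.8 × 12.2722/8.8356 = 15.0006 m/s

15.00 m/s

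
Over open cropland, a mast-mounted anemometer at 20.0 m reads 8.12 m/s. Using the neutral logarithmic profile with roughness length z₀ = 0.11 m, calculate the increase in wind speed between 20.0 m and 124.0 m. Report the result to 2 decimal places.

2.85 m/s

Log law: V₂ = V₁ · ln(z₂/z₀)/ln(z₁/z₀) = 8.12 × 7.0276/5.2030 = 10.9675 m/s
ΔV = 10.9675 − 8.12 = 2.8475 m/s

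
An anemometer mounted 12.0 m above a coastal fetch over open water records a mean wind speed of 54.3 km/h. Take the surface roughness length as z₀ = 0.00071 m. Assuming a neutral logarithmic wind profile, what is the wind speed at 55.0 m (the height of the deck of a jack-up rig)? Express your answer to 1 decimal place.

62.8 km/h

Log law: V(z) ∝ ln(z/z₀), so V₂/V₁ = ln(z₂/z₀) / ln(z₁/z₀).
ln(55.0/0.00071) = 11.2576, ln(12.0/0.00071) = 9.7352
V₂ = 54.3 × 11.2576/9.7352 = 54.3 × 1.1564 = 62.7917 km/h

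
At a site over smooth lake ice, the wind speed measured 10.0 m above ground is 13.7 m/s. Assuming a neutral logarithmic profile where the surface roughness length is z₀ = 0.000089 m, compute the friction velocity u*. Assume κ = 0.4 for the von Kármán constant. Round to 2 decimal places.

Log law: V(z) = (u*/κ) · ln(z/z₀) ⇒ u* = κ · V / ln(z/z₀)
u* = 0.4 × 13.7 / ln(10.0/0.000089) = 0.4 × 13.7 / 11.6295
   = 5.4800 / 11.6295 = 0.4712 m/s

u* ≈ 0.47 m/s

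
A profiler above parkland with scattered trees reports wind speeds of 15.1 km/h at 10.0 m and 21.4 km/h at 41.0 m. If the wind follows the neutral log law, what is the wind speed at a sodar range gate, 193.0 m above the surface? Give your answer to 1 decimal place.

Log law: V ∝ ln(z/z₀). From the pair, with r = V₁/V₂ = 0.70561,
ln z₀ = (ln z₁ − r·ln z₂)/(1 − r) = (2.3026 − 0.70561×3.7136)/0.29439 = -1.0793 → z₀ = 0.3398 m
V₃ = V₁ · ln(z₃/z₀)/ln(z₁/z₀) = 15.1 × 6.3420/3.3819 = 28.3168 km/h

28.3 km/h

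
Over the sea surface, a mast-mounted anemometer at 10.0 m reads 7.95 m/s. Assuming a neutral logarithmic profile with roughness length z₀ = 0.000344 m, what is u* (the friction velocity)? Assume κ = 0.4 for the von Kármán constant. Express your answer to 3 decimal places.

Log law: V(z) = (u*/κ) · ln(z/z₀) ⇒ u* = κ · V / ln(z/z₀)
u* = 0.4 × 7.95 / ln(10.0/0.000344) = 0.4 × 7.95 / 10.2775
   = 3.1800 / 10.2775 = 0.3094 m/s

u* ≈ 0.309 m/s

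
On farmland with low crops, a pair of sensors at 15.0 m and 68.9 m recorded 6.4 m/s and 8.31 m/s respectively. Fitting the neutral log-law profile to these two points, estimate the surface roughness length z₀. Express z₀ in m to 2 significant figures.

Log law: V(z) ∝ ln(z/z₀). With r = V₁/V₂ = 6.4/8.31 = 0.77016,
r · ln(z₂/z₀) = ln(z₁/z₀) ⇒ ln z₀ = (ln z₁ − r·ln z₂)/(1 − r)
ln z₀ = (2.70805 − 0.77016×4.23266) / 0.22984 = -2.4006
z₀ = exp(-2.4006) = 0.09067 m

z₀ ≈ 0.091 m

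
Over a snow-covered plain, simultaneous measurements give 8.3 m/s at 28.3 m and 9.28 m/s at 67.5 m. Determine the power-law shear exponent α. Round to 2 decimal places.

α ≈ 0.13

Power law: V₂/V₁ = (z₂/z₁)^α ⇒ α = ln(V₂/V₁) / ln(z₂/z₁)
α = ln(9.28/8.3) / ln(67.5/28.3) = ln(1.1181) / ln(2.3852)
  = 0.11161 / 0.86927 = 0.12839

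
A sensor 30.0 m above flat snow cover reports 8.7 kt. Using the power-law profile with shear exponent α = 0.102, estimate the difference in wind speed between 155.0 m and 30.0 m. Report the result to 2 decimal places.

1.59 kt

Power law: V₂ = V₁ · (z₂/z₁)^α = 8.7 × (5.1667)^0.102 = 10.2865 kt
ΔV = 10.2865 − 8.7 = 1.5865 kt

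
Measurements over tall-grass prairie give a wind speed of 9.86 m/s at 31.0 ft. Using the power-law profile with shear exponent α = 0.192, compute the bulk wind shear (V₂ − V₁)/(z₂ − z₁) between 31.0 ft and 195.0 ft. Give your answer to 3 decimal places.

0.025 m/s/ft

Power law: V₂ = V₁ · (z₂/z₁)^α = 9.86 × (6.2903)^0.192 = 14.0353 m/s
ΔV/Δz = (14.0353 − 9.86)/(195.0 − 31.0) = 4.1753/164.0000 = 0.02546 m/s/ft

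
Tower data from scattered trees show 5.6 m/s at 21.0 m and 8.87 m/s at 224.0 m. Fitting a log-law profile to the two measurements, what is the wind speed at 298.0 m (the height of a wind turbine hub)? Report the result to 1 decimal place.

Log law: V ∝ ln(z/z₀). From the pair, with r = V₁/V₂ = 0.63134,
ln z₀ = (ln z₁ − r·ln z₂)/(1 − r) = (3.0445 − 0.63134×5.4116)/0.36866 = -1.0093 → z₀ = 0.3645 m
V₃ = V₁ · ln(z₃/z₀)/ln(z₁/z₀) = 5.6 × 6.7064/4.0538 = 9.2643 m/s

9.3 m/s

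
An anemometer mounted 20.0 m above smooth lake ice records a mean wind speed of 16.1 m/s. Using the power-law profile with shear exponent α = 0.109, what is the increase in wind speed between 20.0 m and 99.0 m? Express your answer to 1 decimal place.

Power law: V₂ = V₁ · (z₂/z₁)^α = 16.1 × (4.9500)^0.109 = 19.1663 m/s
ΔV = 19.1663 − 16.1 = 3.0663 m/s

3.1 m/s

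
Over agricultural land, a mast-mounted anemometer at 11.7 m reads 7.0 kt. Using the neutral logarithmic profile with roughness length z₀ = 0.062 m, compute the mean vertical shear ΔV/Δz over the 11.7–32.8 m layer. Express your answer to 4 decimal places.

Log law: V₂ = V₁ · ln(z₂/z₀)/ln(z₁/z₀) = 7.0 × 6.2710/5.2402 = 8.3770 kt
ΔV/Δz = (8.3770 − 7.0)/(32.8 − 11.7) = 1.3770/21.1000 = 0.06526 kt/m

0.0653 kt/m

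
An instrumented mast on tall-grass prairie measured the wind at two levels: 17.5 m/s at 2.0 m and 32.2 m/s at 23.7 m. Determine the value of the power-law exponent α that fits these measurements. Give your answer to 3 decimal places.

Power law: V₂/V₁ = (z₂/z₁)^α ⇒ α = ln(V₂/V₁) / ln(z₂/z₁)
α = ln(32.2/17.5) / ln(23.7/2.0) = ln(1.8400) / ln(11.8500)
  = 0.60977 / 2.47233 = 0.24664

α ≈ 0.247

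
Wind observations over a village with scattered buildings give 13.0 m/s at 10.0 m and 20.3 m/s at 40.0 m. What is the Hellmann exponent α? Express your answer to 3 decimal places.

Power law: V₂/V₁ = (z₂/z₁)^α ⇒ α = ln(V₂/V₁) / ln(z₂/z₁)
α = ln(20.3/13.0) / ln(40.0/10.0) = ln(1.5615) / ln(4.0000)
  = 0.44567 / 1.38629 = 0.32148

α ≈ 0.321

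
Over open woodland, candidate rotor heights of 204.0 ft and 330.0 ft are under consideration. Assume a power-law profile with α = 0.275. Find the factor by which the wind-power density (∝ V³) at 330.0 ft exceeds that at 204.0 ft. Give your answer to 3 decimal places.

1.487

Speed ratio: V_B/V_A = (z_B/z_A)^α = (330.0/204.0)^0.275 = (1.6176)^0.275 = 1.14141
Power-density ratio: P_B/P_A = (V_B/V_A)³ = (1.14141)³ = 1.48706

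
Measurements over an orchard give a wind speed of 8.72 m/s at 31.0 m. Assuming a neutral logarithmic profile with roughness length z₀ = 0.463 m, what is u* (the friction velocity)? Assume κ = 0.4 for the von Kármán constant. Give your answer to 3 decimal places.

Log law: V(z) = (u*/κ) · ln(z/z₀) ⇒ u* = κ · V / ln(z/z₀)
u* = 0.4 × 8.72 / ln(31.0/0.463) = 0.4 × 8.72 / 4.2040
   = 3.4880 / 4.2040 = 0.8297 m/s

u* ≈ 0.830 m/s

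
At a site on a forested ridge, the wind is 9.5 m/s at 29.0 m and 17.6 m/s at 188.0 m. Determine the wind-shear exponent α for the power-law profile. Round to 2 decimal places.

α ≈ 0.33

Power law: V₂/V₁ = (z₂/z₁)^α ⇒ α = ln(V₂/V₁) / ln(z₂/z₁)
α = ln(17.6/9.5) / ln(188.0/29.0) = ln(1.8526) / ln(6.4828)
  = 0.61661 / 1.86915 = 0.32989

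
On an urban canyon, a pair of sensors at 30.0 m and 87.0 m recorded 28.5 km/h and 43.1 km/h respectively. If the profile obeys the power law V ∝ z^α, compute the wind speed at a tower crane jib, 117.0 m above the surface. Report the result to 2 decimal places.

48.36 km/h

First find α: α = ln(V₂/V₁)/ln(z₂/z₁) = ln(43.1/28.5)/ln(87.0/30.0) = 0.41362/1.06471 = 0.3885
Extrapolate from 87.0 m to 117.0 m: V₃ = 43.1 × (117.0/87.0)^0.3885 = 43.1 × 1.1220 = 48.3573 km/h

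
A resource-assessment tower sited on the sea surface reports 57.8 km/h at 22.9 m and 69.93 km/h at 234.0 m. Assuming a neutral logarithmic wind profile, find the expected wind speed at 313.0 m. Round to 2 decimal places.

71.45 km/h

Log law: V ∝ ln(z/z₀). From the pair, with r = V₁/V₂ = 0.82654,
ln z₀ = (ln z₁ − r·ln z₂)/(1 − r) = (3.1311 − 0.82654×5.4553)/0.17346 = -7.9437 → z₀ = 0.0003549 m
V₃ = V₁ · ln(z₃/z₀)/ln(z₁/z₀) = 57.8 × 13.6899/11.0748 = 71.4481 km/h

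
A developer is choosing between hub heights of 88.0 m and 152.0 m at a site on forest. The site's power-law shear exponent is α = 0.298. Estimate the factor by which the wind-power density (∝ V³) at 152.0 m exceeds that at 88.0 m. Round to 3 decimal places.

Speed ratio: V_B/V_A = (z_B/z_A)^α = (152.0/88.0)^0.298 = (1.7273)^0.298 = 1.17688
Power-density ratio: P_B/P_A = (V_B/V_A)³ = (1.17688)³ = 1.63005

1.630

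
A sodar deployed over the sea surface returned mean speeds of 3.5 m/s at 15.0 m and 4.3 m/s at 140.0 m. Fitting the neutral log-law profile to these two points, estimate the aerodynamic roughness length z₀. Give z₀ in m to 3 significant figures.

z₀ ≈ 0.000855 m

Log law: V(z) ∝ ln(z/z₀). With r = V₁/V₂ = 3.5/4.3 = 0.81395,
r · ln(z₂/z₀) = ln(z₁/z₀) ⇒ ln z₀ = (ln z₁ − r·ln z₂)/(1 − r)
ln z₀ = (2.70805 − 0.81395×4.94164) / 0.18605 = -7.0639
z₀ = exp(-7.0639) = 0.0008554 m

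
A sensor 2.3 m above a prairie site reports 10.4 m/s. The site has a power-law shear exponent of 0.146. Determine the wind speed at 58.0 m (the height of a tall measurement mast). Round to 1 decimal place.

Power-law profile: V₂ = V₁ · (z₂/z₁)^α
V₂ = 10.4 × (58.0/2.3)^0.146 = 10.4 × (25.2174)^0.146
    = 10.4 × 1.6019 = 16.6603 m/s

16.7 m/s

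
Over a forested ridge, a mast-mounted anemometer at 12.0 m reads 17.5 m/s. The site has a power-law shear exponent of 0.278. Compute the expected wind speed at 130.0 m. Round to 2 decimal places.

Power-law profile: V₂ = V₁ · (z₂/z₁)^α
V₂ = 17.5 × (130.0/12.0)^0.278 = 17.5 × (10.8333)^0.278
    = 17.5 × 1.9394 = 33.9392 m/s

33.94 m/s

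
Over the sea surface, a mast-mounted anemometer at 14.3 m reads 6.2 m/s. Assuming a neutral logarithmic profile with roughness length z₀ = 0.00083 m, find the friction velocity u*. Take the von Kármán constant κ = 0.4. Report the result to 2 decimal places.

u* ≈ 0.25 m/s

Log law: V(z) = (u*/κ) · ln(z/z₀) ⇒ u* = κ · V / ln(z/z₀)
u* = 0.4 × 6.2 / ln(14.3/0.00083) = 0.4 × 6.2 / 9.7543
   = 2.4800 / 9.7543 = 0.2542 m/s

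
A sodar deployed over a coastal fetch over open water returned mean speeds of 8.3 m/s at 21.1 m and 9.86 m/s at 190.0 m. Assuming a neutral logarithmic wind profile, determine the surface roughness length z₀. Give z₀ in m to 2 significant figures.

z₀ ≈ 0.00018 m

Log law: V(z) ∝ ln(z/z₀). With r = V₁/V₂ = 8.3/9.86 = 0.84178,
r · ln(z₂/z₀) = ln(z₁/z₀) ⇒ ln z₀ = (ln z₁ − r·ln z₂)/(1 − r)
ln z₀ = (3.04927 − 0.84178×5.24702) / 0.15822 = -8.6439
z₀ = exp(-8.6439) = 0.0001762 m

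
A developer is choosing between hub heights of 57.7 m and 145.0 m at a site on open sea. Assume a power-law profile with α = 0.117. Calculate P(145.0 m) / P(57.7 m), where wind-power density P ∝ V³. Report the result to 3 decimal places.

Speed ratio: V_B/V_A = (z_B/z_A)^α = (145.0/57.7)^0.117 = (2.5130)^0.117 = 1.11384
Power-density ratio: P_B/P_A = (V_B/V_A)³ = (1.11384)³ = 1.38187

1.382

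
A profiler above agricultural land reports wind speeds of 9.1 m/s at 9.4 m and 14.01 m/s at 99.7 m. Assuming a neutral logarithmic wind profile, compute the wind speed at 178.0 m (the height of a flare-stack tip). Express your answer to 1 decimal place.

15.2 m/s

Log law: V ∝ ln(z/z₀). From the pair, with r = V₁/V₂ = 0.64954,
ln z₀ = (ln z₁ − r·ln z₂)/(1 − r) = (2.2407 − 0.64954×4.6022)/0.35046 = -2.1359 → z₀ = 0.1181 m
V₃ = V₁ · ln(z₃/z₀)/ln(z₁/z₀) = 9.1 × 7.3177/4.3766 = 15.2152 m/s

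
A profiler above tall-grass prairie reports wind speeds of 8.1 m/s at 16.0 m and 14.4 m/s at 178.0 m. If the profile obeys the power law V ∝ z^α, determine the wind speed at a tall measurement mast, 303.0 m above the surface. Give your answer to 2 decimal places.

16.35 m/s

First find α: α = ln(V₂/V₁)/ln(z₂/z₁) = ln(14.4/8.1)/ln(178.0/16.0) = 0.57536/2.40919 = 0.2388
Extrapolate from 178.0 m to 303.0 m: V₃ = 14.4 × (303.0/178.0)^0.2388 = 14.4 × 1.1355 = 16.3507 m/s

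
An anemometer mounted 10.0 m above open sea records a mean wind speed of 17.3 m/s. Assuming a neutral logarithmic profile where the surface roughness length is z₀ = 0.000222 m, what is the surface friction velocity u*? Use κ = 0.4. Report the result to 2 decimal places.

Log law: V(z) = (u*/κ) · ln(z/z₀) ⇒ u* = κ · V / ln(z/z₀)
u* = 0.4 × 17.3 / ln(10.0/0.000222) = 0.4 × 17.3 / 10.7154
   = 6.9200 / 10.7154 = 0.6458 m/s

u* ≈ 0.65 m/s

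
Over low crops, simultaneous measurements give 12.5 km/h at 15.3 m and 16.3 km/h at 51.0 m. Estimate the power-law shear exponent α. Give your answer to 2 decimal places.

α ≈ 0.22

Power law: V₂/V₁ = (z₂/z₁)^α ⇒ α = ln(V₂/V₁) / ln(z₂/z₁)
α = ln(16.3/12.5) / ln(51.0/15.3) = ln(1.3040) / ln(3.3333)
  = 0.26544 / 1.20397 = 0.22047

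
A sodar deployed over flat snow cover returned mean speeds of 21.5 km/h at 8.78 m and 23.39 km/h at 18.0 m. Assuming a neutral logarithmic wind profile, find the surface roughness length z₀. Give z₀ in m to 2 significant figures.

Log law: V(z) ∝ ln(z/z₀). With r = V₁/V₂ = 21.5/23.39 = 0.91920,
r · ln(z₂/z₀) = ln(z₁/z₀) ⇒ ln z₀ = (ln z₁ − r·ln z₂)/(1 − r)
ln z₀ = (2.17248 − 0.91920×2.89037) / 0.08080 = -5.9941
z₀ = exp(-5.9941) = 0.002494 m

z₀ ≈ 0.0025 m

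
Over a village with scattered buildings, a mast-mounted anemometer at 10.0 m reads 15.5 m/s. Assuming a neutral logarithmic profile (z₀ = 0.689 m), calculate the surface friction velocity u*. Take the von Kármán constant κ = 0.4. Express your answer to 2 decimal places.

Log law: V(z) = (u*/κ) · ln(z/z₀) ⇒ u* = κ · V / ln(z/z₀)
u* = 0.4 × 15.5 / ln(10.0/0.689) = 0.4 × 15.5 / 2.6751
   = 6.2000 / 2.6751 = 2.3177 m/s

u* ≈ 2.32 m/s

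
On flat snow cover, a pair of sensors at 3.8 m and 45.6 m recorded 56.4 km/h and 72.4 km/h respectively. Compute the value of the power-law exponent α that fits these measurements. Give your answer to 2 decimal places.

α ≈ 0.10

Power law: V₂/V₁ = (z₂/z₁)^α ⇒ α = ln(V₂/V₁) / ln(z₂/z₁)
α = ln(72.4/56.4) / ln(45.6/3.8) = ln(1.2837) / ln(12.0000)
  = 0.24974 / 2.48491 = 0.10050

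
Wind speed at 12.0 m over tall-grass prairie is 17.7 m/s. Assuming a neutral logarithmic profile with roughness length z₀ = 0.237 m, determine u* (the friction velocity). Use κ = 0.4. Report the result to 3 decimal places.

u* ≈ 1.804 m/s

Log law: V(z) = (u*/κ) · ln(z/z₀) ⇒ u* = κ · V / ln(z/z₀)
u* = 0.4 × 17.7 / ln(12.0/0.237) = 0.4 × 17.7 / 3.9246
   = 7.0800 / 3.9246 = 1.8040 m/s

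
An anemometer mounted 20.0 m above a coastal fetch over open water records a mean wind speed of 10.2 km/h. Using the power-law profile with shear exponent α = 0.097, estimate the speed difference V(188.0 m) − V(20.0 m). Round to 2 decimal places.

Power law: V₂ = V₁ · (z₂/z₁)^α = 10.2 × (9.4000)^0.097 = 12.6763 km/h
ΔV = 12.6763 − 10.2 = 2.4763 km/h

2.48 km/h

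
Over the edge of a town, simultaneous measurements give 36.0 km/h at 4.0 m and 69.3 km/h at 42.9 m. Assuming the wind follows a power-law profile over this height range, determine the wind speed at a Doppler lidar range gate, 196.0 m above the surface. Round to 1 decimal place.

105.4 km/h

First find α: α = ln(V₂/V₁)/ln(z₂/z₁) = ln(69.3/36.0)/ln(42.9/4.0) = 0.65493/2.37258 = 0.2760
Extrapolate from 42.9 m to 196.0 m: V₃ = 69.3 × (196.0/42.9)^0.2760 = 69.3 × 1.5210 = 105.4057 km/h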